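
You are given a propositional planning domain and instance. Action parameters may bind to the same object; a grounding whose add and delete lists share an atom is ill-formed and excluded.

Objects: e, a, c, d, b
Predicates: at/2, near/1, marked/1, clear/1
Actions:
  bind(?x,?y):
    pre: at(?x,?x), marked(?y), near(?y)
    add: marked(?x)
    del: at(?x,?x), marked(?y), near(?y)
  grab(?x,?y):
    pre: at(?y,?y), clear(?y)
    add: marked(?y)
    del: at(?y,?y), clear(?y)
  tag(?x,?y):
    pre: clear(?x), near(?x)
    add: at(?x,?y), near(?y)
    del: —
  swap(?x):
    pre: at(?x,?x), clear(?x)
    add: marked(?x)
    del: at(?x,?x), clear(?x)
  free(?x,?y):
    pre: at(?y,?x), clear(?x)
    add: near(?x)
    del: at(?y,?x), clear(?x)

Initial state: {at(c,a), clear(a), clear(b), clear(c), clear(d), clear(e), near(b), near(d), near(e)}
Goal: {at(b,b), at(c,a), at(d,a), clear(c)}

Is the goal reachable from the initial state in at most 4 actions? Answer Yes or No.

Yes

1. tag(d,a)  →  {at(c,a), at(d,a), clear(a), clear(b), clear(c), clear(d), clear(e), near(a), near(b), near(d), near(e)}
2. tag(b,b)  →  {at(b,b), at(c,a), at(d,a), clear(a), clear(b), clear(c), clear(d), clear(e), near(a), near(b), near(d), near(e)}
optimal plan length = 2; 2 ≤ 4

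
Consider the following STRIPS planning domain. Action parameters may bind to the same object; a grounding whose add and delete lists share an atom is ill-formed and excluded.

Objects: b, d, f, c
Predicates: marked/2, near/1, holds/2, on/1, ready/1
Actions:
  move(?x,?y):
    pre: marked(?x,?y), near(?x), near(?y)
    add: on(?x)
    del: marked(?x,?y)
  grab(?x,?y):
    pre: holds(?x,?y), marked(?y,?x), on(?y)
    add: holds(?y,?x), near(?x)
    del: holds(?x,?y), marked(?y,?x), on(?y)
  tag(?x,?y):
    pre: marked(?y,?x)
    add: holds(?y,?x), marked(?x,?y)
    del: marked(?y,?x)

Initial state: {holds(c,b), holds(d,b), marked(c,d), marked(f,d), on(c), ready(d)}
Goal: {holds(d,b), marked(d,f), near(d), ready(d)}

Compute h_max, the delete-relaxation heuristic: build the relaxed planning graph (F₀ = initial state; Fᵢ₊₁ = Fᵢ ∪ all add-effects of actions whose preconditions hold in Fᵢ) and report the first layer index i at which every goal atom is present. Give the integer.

3

F0 = init (6 atoms)
F1 = F0 ∪ {holds(c,d), holds(f,d), marked(d,c), marked(d,f)}  (10 atoms)
F2 = F1 ∪ {holds(d,c), holds(d,f)}  (12 atoms)
F3 = F2 ∪ {near(d)}  (13 atoms)
goal ⊆ F3  ⇒  h_max = 3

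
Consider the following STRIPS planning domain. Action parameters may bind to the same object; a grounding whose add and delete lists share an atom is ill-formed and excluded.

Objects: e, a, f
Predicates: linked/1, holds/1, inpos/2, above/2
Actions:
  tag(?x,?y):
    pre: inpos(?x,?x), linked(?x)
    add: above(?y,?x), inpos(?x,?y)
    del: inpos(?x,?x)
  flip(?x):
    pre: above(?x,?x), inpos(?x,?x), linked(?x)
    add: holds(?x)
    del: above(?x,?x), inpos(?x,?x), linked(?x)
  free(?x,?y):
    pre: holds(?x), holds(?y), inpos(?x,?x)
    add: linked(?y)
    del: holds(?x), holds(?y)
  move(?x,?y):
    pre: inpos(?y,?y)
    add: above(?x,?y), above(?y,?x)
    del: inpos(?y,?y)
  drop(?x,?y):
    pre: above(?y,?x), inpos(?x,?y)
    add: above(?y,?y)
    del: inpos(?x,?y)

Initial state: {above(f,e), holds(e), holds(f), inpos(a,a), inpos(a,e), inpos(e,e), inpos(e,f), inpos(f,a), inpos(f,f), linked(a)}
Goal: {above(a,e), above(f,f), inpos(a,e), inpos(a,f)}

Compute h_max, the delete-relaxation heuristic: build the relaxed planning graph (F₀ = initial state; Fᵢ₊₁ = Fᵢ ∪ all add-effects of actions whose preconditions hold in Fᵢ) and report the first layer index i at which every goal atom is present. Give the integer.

F0 = init (10 atoms)
F1 = F0 ∪ {above(a,a), above(a,e), above(a,f), above(e,a), above(e,e), above(e,f), above(f,a), above(f,f), inpos(a,f), linked(e), linked(f)}  (21 atoms)
goal ⊆ F1  ⇒  h_max = 1

1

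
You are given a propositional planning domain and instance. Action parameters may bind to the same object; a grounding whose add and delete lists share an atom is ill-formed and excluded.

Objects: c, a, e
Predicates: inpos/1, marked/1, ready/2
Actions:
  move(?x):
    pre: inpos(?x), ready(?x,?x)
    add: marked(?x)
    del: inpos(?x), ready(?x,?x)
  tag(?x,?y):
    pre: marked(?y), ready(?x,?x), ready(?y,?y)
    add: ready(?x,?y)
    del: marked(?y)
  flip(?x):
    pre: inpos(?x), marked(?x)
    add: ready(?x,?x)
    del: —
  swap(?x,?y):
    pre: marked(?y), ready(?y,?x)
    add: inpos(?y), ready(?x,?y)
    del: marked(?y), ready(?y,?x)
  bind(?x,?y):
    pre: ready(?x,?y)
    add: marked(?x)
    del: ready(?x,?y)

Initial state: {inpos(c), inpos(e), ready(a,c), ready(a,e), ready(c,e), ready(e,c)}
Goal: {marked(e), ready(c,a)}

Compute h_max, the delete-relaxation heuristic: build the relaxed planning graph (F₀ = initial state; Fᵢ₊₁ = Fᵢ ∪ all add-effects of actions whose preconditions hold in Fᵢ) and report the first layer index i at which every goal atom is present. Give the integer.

F0 = init (6 atoms)
F1 = F0 ∪ {marked(a), marked(c), marked(e)}  (9 atoms)
F2 = F1 ∪ {inpos(a), ready(c,a), ready(c,c), ready(e,a), ready(e,e)}  (14 atoms)
goal ⊆ F2  ⇒  h_max = 2

2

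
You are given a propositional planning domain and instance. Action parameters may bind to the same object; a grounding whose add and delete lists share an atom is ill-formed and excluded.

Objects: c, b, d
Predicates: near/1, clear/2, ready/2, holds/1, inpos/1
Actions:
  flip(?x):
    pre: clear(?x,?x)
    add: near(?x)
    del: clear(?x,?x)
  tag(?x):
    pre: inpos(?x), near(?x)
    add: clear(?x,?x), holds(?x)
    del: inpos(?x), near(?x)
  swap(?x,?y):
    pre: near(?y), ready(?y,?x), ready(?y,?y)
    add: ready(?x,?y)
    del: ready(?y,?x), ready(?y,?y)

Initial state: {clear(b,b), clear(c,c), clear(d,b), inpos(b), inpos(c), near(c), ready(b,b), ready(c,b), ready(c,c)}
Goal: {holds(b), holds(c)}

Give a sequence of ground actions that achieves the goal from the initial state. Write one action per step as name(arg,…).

flip(b); tag(c); tag(b)

1. flip(b)  →  {clear(c,c), clear(d,b), inpos(b), inpos(c), near(b), near(c), ready(b,b), ready(c,b), ready(c,c)}
2. tag(c)  →  {clear(c,c), clear(d,b), holds(c), inpos(b), near(b), ready(b,b), ready(c,b), ready(c,c)}
3. tag(b)  →  {clear(b,b), clear(c,c), clear(d,b), holds(b), holds(c), ready(b,b), ready(c,b), ready(c,c)}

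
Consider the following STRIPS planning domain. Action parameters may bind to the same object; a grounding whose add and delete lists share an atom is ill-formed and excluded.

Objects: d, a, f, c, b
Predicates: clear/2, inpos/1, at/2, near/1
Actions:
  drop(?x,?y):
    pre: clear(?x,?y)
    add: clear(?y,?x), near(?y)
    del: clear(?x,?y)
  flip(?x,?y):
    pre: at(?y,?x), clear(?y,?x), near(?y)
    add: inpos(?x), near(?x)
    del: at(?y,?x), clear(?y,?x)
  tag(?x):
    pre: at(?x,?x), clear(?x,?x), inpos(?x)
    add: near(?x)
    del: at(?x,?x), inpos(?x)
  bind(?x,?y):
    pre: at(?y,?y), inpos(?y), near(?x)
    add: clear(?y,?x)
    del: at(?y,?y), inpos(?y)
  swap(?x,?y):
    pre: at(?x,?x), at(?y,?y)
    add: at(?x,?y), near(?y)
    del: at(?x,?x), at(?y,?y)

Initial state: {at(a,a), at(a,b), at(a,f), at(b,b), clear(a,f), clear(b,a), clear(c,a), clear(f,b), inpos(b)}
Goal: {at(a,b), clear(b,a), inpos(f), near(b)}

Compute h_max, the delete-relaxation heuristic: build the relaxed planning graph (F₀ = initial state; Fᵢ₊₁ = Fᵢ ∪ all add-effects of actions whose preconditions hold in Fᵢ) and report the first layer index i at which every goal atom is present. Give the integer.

2

F0 = init (9 atoms)
F1 = F0 ∪ {at(b,a), clear(a,b), clear(a,c), clear(b,f), clear(f,a), near(a), near(b), near(f)}  (17 atoms)
F2 = F1 ∪ {clear(b,b), inpos(a), inpos(f), near(c)}  (21 atoms)
goal ⊆ F2  ⇒  h_max = 2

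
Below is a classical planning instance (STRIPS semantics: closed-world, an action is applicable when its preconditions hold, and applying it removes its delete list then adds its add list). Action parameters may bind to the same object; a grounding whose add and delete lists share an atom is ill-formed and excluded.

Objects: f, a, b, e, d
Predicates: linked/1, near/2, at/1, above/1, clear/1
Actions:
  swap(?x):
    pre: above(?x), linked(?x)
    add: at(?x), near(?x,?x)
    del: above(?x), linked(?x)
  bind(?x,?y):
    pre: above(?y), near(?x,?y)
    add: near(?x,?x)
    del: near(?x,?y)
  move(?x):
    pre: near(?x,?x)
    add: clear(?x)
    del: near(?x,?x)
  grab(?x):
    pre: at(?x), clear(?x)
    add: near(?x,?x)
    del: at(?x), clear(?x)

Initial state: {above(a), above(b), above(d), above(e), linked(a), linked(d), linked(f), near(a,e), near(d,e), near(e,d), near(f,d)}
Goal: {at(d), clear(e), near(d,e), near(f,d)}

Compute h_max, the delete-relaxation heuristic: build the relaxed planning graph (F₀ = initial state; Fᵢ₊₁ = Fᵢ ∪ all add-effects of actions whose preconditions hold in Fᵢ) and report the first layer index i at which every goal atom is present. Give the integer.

F0 = init (11 atoms)
F1 = F0 ∪ {at(a), at(d), near(a,a), near(d,d), near(e,e), near(f,f)}  (17 atoms)
F2 = F1 ∪ {clear(a), clear(d), clear(e), clear(f)}  (21 atoms)
goal ⊆ F2  ⇒  h_max = 2

2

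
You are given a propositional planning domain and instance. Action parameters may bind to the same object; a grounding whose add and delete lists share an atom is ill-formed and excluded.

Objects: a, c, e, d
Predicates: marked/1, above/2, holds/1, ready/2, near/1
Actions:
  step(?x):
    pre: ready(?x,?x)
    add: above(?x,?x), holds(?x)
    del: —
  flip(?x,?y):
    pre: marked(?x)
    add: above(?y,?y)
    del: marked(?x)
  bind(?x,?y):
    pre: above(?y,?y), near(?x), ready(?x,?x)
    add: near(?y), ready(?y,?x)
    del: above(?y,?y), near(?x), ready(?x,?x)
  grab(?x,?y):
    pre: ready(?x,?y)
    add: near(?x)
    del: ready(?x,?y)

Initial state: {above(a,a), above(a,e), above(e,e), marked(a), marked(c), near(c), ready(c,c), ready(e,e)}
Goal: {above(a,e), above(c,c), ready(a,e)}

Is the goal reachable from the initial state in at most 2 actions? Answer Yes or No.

1. step(c)  →  {above(a,a), above(a,e), above(c,c), above(e,e), holds(c), marked(a), marked(c), near(c), ready(c,c), ready(e,e)}
2. bind(c,e)  →  {above(a,a), above(a,e), above(c,c), holds(c), marked(a), marked(c), near(e), ready(e,c), ready(e,e)}
3. bind(e,a)  →  {above(a,e), above(c,c), holds(c), marked(a), marked(c), near(a), ready(a,e), ready(e,c)}
optimal plan length = 3; 3 > 2

No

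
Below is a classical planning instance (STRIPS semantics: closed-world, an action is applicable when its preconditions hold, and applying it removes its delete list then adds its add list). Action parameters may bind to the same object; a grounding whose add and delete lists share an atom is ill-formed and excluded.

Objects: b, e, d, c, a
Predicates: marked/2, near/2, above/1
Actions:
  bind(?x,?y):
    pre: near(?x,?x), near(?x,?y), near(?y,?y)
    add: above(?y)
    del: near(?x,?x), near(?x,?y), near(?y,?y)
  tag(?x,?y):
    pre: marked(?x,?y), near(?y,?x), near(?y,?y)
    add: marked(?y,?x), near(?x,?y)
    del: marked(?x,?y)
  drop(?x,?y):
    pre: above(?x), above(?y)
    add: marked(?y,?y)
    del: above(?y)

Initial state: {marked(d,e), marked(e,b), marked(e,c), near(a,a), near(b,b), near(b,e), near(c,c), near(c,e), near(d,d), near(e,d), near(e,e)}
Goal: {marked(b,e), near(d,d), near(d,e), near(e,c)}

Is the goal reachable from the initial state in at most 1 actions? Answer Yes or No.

1. tag(e,b)  →  {marked(b,e), marked(d,e), marked(e,c), near(a,a), near(b,b), near(b,e), near(c,c), near(c,e), near(d,d), near(e,b), near(e,d), near(e,e)}
2. tag(e,c)  →  {marked(b,e), marked(c,e), marked(d,e), near(a,a), near(b,b), near(b,e), near(c,c), near(c,e), near(d,d), near(e,b), near(e,c), near(e,d), near(e,e)}
3. tag(d,e)  →  {marked(b,e), marked(c,e), marked(e,d), near(a,a), near(b,b), near(b,e), near(c,c), near(c,e), near(d,d), near(d,e), near(e,b), near(e,c), near(e,d), near(e,e)}
optimal plan length = 3; 3 > 1

No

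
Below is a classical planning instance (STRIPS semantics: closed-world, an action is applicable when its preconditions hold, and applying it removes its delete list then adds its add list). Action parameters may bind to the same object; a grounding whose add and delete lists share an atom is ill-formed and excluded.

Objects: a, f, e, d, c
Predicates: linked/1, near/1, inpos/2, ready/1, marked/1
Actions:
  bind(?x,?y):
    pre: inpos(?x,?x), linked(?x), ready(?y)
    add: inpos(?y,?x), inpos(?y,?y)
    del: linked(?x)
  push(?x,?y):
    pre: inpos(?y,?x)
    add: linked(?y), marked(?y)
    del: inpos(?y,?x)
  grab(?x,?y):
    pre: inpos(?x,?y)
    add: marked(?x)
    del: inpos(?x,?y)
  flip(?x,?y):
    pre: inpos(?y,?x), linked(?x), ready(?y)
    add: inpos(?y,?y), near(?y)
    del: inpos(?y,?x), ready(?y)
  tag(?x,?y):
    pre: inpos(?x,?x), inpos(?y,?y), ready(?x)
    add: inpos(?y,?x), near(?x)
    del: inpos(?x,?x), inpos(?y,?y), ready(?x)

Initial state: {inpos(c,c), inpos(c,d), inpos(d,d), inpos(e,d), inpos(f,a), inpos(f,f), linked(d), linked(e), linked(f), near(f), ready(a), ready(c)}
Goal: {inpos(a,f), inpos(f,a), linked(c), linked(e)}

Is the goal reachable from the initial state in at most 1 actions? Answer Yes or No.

1. bind(f,a)  →  {inpos(a,a), inpos(a,f), inpos(c,c), inpos(c,d), inpos(d,d), inpos(e,d), inpos(f,a), inpos(f,f), linked(d), linked(e), near(f), ready(a), ready(c)}
2. push(d,c)  →  {inpos(a,a), inpos(a,f), inpos(c,c), inpos(d,d), inpos(e,d), inpos(f,a), inpos(f,f), linked(c), linked(d), linked(e), marked(c), near(f), ready(a), ready(c)}
optimal plan length = 2; 2 > 1

No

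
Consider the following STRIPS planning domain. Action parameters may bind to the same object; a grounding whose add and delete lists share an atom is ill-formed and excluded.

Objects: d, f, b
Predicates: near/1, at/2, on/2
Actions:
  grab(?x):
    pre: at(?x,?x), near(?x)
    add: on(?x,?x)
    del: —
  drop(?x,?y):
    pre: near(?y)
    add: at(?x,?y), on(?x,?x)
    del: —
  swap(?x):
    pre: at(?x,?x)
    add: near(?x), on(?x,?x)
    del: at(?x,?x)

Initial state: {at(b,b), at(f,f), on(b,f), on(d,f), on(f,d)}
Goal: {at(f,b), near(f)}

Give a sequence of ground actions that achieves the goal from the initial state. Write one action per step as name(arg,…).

swap(f); swap(b); drop(f,b)

1. swap(f)  →  {at(b,b), near(f), on(b,f), on(d,f), on(f,d), on(f,f)}
2. swap(b)  →  {near(b), near(f), on(b,b), on(b,f), on(d,f), on(f,d), on(f,f)}
3. drop(f,b)  →  {at(f,b), near(b), near(f), on(b,b), on(b,f), on(d,f), on(f,d), on(f,f)}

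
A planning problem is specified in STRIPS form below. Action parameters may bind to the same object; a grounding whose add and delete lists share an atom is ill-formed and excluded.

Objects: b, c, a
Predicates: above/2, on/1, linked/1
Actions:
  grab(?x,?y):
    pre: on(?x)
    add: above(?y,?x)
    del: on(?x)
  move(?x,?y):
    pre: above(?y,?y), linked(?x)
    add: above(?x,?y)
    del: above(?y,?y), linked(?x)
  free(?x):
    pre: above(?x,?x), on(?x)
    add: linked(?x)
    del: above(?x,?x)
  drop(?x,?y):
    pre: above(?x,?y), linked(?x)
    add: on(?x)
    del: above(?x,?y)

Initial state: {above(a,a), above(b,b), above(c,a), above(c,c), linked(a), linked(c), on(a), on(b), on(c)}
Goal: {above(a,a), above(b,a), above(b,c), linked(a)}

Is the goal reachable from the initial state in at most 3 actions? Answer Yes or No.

Yes

1. grab(c,b)  →  {above(a,a), above(b,b), above(b,c), above(c,a), above(c,c), linked(a), linked(c), on(a), on(b)}
2. grab(a,b)  →  {above(a,a), above(b,a), above(b,b), above(b,c), above(c,a), above(c,c), linked(a), linked(c), on(b)}
optimal plan length = 2; 2 ≤ 3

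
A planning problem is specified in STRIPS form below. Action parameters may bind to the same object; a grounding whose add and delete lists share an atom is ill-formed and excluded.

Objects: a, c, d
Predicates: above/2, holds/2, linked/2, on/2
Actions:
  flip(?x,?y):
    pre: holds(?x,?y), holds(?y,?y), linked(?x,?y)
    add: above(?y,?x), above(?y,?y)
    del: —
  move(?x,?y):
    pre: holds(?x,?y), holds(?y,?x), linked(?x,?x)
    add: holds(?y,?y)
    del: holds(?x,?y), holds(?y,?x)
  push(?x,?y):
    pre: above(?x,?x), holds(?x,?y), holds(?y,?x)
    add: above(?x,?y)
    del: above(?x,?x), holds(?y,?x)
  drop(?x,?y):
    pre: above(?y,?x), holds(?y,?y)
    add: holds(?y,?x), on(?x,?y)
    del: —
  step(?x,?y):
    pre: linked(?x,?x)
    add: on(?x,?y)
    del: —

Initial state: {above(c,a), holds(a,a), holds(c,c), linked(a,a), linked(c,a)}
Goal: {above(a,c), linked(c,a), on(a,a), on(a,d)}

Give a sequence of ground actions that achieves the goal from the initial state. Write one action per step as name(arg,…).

1. drop(a,c)  →  {above(c,a), holds(a,a), holds(c,a), holds(c,c), linked(a,a), linked(c,a), on(a,c)}
2. flip(c,a)  →  {above(a,a), above(a,c), above(c,a), holds(a,a), holds(c,a), holds(c,c), linked(a,a), linked(c,a), on(a,c)}
3. drop(a,a)  →  {above(a,a), above(a,c), above(c,a), holds(a,a), holds(c,a), holds(c,c), linked(a,a), linked(c,a), on(a,a), on(a,c)}
4. step(a,d)  →  {above(a,a), above(a,c), above(c,a), holds(a,a), holds(c,a), holds(c,c), linked(a,a), linked(c,a), on(a,a), on(a,c), on(a,d)}

drop(a,c); flip(c,a); drop(a,a); step(a,d)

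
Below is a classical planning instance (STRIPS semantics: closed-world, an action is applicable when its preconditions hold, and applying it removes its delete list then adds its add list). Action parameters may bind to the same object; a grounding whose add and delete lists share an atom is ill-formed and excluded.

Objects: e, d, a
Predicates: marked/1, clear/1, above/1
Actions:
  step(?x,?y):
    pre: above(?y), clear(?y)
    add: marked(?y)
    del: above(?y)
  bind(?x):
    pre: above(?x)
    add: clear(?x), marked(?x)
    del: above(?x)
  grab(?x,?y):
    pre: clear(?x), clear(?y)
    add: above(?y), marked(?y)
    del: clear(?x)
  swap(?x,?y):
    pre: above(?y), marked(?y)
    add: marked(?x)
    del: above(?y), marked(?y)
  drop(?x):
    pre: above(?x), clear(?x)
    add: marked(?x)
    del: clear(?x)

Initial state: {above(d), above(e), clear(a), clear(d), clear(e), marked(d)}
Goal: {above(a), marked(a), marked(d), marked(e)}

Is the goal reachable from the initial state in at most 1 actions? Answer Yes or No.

1. step(e,e)  →  {above(d), clear(a), clear(d), clear(e), marked(d), marked(e)}
2. grab(e,a)  →  {above(a), above(d), clear(a), clear(d), marked(a), marked(d), marked(e)}
optimal plan length = 2; 2 > 1

No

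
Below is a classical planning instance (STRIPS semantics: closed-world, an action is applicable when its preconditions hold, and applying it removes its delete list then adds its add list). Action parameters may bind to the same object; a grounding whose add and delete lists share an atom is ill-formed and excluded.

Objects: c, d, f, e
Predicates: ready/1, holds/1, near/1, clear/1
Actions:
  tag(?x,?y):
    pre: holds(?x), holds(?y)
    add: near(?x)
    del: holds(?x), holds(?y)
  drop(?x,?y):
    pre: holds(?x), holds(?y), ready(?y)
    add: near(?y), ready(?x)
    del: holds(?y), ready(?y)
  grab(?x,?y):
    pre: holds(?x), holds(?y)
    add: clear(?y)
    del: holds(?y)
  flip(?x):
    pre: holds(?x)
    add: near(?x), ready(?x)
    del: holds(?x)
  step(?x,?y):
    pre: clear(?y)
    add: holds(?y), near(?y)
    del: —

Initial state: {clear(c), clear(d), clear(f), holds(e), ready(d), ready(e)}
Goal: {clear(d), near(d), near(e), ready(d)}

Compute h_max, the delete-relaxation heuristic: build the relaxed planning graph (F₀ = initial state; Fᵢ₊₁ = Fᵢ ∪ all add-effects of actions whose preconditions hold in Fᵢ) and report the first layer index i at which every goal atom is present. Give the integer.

F0 = init (6 atoms)
F1 = F0 ∪ {clear(e), holds(c), holds(d), holds(f), near(c), near(d), near(e), near(f)}  (14 atoms)
goal ⊆ F1  ⇒  h_max = 1

1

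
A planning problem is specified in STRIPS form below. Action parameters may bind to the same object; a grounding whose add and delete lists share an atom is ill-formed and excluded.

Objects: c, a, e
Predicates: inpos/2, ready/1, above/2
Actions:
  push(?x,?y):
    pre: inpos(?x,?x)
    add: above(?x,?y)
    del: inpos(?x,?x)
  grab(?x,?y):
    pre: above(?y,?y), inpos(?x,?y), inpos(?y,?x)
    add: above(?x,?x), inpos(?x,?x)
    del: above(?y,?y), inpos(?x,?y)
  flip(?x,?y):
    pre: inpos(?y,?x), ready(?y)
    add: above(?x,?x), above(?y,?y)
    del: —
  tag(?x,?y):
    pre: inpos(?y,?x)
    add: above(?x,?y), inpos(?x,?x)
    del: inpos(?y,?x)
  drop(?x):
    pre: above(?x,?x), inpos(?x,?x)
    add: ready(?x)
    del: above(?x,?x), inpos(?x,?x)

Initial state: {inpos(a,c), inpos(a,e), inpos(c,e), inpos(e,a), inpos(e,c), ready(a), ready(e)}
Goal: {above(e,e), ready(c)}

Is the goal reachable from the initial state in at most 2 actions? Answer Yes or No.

No

1. flip(c,e)  →  {above(c,c), above(e,e), inpos(a,c), inpos(a,e), inpos(c,e), inpos(e,a), inpos(e,c), ready(a), ready(e)}
2. tag(c,a)  →  {above(c,a), above(c,c), above(e,e), inpos(a,e), inpos(c,c), inpos(c,e), inpos(e,a), inpos(e,c), ready(a), ready(e)}
3. drop(c)  →  {above(c,a), above(e,e), inpos(a,e), inpos(c,e), inpos(e,a), inpos(e,c), ready(a), ready(c), ready(e)}
optimal plan length = 3; 3 > 2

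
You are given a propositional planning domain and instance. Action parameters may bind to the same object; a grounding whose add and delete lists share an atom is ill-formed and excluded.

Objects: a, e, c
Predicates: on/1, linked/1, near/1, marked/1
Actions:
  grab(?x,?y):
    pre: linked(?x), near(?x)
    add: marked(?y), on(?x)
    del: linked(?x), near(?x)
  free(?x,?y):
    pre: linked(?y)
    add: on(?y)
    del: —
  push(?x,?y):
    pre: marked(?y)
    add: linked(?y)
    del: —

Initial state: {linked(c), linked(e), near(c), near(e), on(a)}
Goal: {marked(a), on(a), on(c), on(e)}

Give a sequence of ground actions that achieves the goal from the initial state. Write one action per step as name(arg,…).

1. grab(e,a)  →  {linked(c), marked(a), near(c), on(a), on(e)}
2. grab(c,a)  →  {marked(a), on(a), on(c), on(e)}

grab(e,a); grab(c,a)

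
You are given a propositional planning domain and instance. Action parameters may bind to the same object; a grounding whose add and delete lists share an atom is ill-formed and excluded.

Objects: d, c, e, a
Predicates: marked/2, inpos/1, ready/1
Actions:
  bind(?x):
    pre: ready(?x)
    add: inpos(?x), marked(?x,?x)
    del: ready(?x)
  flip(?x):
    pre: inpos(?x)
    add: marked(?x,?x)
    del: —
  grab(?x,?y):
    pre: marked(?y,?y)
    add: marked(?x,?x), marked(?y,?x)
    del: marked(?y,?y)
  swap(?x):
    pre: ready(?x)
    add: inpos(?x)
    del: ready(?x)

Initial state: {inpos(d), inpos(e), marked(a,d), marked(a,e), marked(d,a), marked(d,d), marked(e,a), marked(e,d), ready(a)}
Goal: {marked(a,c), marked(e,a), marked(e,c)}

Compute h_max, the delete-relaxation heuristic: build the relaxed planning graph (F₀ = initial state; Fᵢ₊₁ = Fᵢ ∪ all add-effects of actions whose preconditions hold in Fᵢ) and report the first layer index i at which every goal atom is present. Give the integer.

2

F0 = init (9 atoms)
F1 = F0 ∪ {inpos(a), marked(a,a), marked(c,c), marked(d,c), marked(d,e), marked(e,e)}  (15 atoms)
F2 = F1 ∪ {marked(a,c), marked(c,a), marked(c,d), marked(c,e), marked(e,c)}  (20 atoms)
goal ⊆ F2  ⇒  h_max = 2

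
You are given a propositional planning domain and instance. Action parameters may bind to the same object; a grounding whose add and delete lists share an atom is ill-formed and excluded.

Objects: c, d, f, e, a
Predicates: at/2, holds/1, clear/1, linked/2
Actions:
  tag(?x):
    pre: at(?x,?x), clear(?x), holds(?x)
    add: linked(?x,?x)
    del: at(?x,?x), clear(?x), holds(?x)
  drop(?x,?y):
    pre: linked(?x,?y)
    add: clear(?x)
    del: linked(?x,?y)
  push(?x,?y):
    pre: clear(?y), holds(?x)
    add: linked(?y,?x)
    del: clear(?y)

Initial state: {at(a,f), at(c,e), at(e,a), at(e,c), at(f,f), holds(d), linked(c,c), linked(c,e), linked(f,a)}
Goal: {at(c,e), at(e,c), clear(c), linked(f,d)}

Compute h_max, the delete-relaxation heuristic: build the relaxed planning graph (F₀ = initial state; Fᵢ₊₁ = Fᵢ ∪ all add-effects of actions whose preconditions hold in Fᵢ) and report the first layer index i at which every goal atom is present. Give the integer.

F0 = init (9 atoms)
F1 = F0 ∪ {clear(c), clear(f)}  (11 atoms)
F2 = F1 ∪ {linked(c,d), linked(f,d)}  (13 atoms)
goal ⊆ F2  ⇒  h_max = 2

2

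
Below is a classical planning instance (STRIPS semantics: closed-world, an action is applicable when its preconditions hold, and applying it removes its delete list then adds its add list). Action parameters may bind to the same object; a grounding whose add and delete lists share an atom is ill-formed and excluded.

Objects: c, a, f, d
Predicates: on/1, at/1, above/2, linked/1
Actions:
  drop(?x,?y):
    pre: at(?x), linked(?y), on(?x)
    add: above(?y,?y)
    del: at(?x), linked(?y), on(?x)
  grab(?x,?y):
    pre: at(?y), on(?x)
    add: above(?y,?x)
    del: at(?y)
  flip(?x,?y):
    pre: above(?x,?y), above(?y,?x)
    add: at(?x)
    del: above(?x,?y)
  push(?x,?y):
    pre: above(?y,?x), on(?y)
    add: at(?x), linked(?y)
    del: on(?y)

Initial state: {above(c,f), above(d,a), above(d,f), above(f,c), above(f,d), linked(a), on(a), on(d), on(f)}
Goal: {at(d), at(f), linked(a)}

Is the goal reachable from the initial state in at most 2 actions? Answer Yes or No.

1. flip(f,c)  →  {above(c,f), above(d,a), above(d,f), above(f,d), at(f), linked(a), on(a), on(d), on(f)}
2. flip(d,f)  →  {above(c,f), above(d,a), above(f,d), at(d), at(f), linked(a), on(a), on(d), on(f)}
optimal plan length = 2; 2 ≤ 2

Yes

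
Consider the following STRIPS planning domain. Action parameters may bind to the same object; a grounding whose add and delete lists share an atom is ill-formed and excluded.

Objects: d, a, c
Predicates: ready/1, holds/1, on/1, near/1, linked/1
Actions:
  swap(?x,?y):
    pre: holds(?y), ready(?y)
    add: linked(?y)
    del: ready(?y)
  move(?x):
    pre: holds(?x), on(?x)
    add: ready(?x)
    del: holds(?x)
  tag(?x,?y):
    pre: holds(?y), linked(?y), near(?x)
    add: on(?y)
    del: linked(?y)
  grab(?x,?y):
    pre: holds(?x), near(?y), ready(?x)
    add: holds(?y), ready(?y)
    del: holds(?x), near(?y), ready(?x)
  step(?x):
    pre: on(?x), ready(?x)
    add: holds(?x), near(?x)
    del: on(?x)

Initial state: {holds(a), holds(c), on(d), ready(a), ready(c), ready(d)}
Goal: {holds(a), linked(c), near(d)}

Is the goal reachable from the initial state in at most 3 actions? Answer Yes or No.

1. swap(d,c)  →  {holds(a), holds(c), linked(c), on(d), ready(a), ready(d)}
2. step(d)  →  {holds(a), holds(c), holds(d), linked(c), near(d), ready(a), ready(d)}
optimal plan length = 2; 2 ≤ 3

Yes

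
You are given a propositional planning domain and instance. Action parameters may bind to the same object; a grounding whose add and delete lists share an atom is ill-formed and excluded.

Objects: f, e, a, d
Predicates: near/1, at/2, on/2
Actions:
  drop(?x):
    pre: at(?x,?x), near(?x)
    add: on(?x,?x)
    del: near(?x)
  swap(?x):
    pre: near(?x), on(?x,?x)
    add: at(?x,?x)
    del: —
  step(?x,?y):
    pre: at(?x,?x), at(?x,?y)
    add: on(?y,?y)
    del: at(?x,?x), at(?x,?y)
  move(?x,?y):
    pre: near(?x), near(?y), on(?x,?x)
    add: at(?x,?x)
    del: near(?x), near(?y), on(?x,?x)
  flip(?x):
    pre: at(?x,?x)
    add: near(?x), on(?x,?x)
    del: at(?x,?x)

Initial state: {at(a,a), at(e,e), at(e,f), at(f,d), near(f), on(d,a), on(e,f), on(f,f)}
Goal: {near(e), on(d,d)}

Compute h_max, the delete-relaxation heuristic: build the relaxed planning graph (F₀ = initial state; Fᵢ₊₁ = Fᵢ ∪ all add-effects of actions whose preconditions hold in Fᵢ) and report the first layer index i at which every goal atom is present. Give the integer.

2

F0 = init (8 atoms)
F1 = F0 ∪ {at(f,f), near(a), near(e), on(a,a), on(e,e)}  (13 atoms)
F2 = F1 ∪ {on(d,d)}  (14 atoms)
goal ⊆ F2  ⇒  h_max = 2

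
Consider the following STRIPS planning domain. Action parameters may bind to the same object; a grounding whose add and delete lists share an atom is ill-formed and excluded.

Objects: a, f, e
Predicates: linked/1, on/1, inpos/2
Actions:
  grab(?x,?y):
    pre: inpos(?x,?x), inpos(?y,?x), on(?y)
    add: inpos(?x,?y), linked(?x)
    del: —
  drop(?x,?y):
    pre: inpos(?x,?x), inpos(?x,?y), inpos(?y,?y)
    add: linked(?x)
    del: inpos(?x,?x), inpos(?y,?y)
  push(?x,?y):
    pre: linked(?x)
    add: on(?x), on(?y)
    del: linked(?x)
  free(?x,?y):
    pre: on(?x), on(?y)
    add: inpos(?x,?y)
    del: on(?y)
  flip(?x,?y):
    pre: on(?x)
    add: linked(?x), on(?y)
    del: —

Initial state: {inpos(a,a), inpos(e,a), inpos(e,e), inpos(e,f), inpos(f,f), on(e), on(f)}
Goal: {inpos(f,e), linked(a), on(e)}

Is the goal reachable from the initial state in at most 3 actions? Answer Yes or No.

1. grab(a,e)  →  {inpos(a,a), inpos(a,e), inpos(e,a), inpos(e,e), inpos(e,f), inpos(f,f), linked(a), on(e), on(f)}
2. grab(f,e)  →  {inpos(a,a), inpos(a,e), inpos(e,a), inpos(e,e), inpos(e,f), inpos(f,e), inpos(f,f), linked(a), linked(f), on(e), on(f)}
optimal plan length = 2; 2 ≤ 3

Yes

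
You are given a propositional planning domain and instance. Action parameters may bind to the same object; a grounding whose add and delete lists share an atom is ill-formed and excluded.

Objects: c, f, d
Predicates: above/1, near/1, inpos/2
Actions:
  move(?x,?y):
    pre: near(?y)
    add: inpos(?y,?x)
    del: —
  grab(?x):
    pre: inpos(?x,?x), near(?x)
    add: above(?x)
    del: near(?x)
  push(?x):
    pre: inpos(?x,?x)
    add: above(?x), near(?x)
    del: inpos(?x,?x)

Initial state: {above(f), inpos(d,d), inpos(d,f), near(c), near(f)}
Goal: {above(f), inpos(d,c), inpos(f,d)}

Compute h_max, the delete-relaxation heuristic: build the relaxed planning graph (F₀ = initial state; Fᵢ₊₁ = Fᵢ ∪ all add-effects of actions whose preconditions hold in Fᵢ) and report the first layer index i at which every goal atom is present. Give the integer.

2

F0 = init (5 atoms)
F1 = F0 ∪ {above(d), inpos(c,c), inpos(c,d), inpos(c,f), inpos(f,c), inpos(f,d), inpos(f,f), near(d)}  (13 atoms)
F2 = F1 ∪ {above(c), inpos(d,c)}  (15 atoms)
goal ⊆ F2  ⇒  h_max = 2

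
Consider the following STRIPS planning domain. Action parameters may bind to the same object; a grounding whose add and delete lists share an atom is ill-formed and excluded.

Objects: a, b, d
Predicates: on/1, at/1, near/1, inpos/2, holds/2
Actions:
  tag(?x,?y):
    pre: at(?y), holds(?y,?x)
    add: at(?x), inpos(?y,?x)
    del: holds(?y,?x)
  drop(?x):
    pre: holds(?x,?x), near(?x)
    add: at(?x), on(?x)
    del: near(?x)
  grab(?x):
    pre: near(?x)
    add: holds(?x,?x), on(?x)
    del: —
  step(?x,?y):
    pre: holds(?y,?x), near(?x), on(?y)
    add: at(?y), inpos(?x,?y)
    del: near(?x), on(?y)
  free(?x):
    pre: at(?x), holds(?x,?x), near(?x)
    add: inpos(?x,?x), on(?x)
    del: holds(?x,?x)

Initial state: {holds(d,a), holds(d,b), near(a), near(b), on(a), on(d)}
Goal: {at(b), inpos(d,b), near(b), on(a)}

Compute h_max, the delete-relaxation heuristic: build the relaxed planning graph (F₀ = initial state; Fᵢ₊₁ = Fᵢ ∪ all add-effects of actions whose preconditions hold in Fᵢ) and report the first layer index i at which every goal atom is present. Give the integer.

2

F0 = init (6 atoms)
F1 = F0 ∪ {at(d), holds(a,a), holds(b,b), inpos(a,d), inpos(b,d), on(b)}  (12 atoms)
F2 = F1 ∪ {at(a), at(b), inpos(a,a), inpos(b,b), inpos(d,a), inpos(d,b)}  (18 atoms)
goal ⊆ F2  ⇒  h_max = 2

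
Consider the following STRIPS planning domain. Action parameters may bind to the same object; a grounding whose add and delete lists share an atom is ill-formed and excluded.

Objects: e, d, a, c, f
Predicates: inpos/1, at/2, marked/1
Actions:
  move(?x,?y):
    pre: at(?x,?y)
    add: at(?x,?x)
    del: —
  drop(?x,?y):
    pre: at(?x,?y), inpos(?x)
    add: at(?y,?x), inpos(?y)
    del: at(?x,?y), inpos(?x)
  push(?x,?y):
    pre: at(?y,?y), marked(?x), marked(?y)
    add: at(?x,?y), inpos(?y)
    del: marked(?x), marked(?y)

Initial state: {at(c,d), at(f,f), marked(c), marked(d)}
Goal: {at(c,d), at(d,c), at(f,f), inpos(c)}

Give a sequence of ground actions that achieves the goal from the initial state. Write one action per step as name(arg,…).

move(c,d); push(d,c)

1. move(c,d)  →  {at(c,c), at(c,d), at(f,f), marked(c), marked(d)}
2. push(d,c)  →  {at(c,c), at(c,d), at(d,c), at(f,f), inpos(c)}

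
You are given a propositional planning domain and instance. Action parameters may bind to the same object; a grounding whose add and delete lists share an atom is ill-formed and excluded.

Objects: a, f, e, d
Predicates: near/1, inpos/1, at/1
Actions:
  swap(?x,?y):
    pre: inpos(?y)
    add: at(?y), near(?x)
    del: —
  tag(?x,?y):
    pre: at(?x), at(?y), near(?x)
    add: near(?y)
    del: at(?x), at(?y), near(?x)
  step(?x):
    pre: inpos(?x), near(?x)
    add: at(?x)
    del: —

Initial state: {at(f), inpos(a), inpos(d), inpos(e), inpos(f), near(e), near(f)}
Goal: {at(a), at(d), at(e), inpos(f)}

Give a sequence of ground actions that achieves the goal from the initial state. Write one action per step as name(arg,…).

swap(a,a); swap(a,e); swap(a,d)

1. swap(a,a)  →  {at(a), at(f), inpos(a), inpos(d), inpos(e), inpos(f), near(a), near(e), near(f)}
2. swap(a,e)  →  {at(a), at(e), at(f), inpos(a), inpos(d), inpos(e), inpos(f), near(a), near(e), near(f)}
3. swap(a,d)  →  {at(a), at(d), at(e), at(f), inpos(a), inpos(d), inpos(e), inpos(f), near(a), near(e), near(f)}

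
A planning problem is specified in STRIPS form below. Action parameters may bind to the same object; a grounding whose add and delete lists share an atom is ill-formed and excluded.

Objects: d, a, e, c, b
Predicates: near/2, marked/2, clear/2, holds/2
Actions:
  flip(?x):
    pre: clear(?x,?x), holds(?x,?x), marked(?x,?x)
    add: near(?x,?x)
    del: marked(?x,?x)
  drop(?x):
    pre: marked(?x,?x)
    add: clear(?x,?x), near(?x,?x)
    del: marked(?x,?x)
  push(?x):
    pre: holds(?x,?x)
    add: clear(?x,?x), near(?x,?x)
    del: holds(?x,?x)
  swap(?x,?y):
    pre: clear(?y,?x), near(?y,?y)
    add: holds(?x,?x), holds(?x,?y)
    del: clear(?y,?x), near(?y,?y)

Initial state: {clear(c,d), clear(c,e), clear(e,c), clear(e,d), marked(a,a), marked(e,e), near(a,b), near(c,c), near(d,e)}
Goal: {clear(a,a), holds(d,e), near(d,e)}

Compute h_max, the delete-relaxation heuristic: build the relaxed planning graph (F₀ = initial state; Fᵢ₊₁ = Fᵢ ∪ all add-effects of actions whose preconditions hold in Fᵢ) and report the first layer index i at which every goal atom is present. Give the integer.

2

F0 = init (9 atoms)
F1 = F0 ∪ {clear(a,a), clear(e,e), holds(d,c), holds(d,d), holds(e,c), holds(e,e), near(a,a), near(e,e)}  (17 atoms)
F2 = F1 ∪ {clear(d,d), holds(a,a), holds(c,c), holds(c,e), holds(d,e), near(d,d)}  (23 atoms)
goal ⊆ F2  ⇒  h_max = 2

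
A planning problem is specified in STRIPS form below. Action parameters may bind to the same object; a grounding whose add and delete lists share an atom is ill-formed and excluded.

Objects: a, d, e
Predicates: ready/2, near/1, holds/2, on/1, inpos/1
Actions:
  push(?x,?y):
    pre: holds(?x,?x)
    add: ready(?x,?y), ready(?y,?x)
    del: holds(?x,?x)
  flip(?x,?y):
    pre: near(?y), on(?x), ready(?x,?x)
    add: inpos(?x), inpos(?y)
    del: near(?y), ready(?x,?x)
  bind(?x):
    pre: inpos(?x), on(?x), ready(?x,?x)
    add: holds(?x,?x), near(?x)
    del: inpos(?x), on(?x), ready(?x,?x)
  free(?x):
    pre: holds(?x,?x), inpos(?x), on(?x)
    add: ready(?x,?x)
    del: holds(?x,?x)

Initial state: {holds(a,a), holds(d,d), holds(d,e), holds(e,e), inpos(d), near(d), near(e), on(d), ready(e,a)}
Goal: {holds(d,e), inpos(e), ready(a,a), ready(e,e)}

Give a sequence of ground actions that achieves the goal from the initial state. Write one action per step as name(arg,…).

1. push(a,a)  →  {holds(d,d), holds(d,e), holds(e,e), inpos(d), near(d), near(e), on(d), ready(a,a), ready(e,a)}
2. push(d,d)  →  {holds(d,e), holds(e,e), inpos(d), near(d), near(e), on(d), ready(a,a), ready(d,d), ready(e,a)}
3. push(e,e)  →  {holds(d,e), inpos(d), near(d), near(e), on(d), ready(a,a), ready(d,d), ready(e,a), ready(e,e)}
4. flip(d,e)  →  {holds(d,e), inpos(d), inpos(e), near(d), on(d), ready(a,a), ready(e,a), ready(e,e)}

push(a,a); push(d,d); push(e,e); flip(d,e)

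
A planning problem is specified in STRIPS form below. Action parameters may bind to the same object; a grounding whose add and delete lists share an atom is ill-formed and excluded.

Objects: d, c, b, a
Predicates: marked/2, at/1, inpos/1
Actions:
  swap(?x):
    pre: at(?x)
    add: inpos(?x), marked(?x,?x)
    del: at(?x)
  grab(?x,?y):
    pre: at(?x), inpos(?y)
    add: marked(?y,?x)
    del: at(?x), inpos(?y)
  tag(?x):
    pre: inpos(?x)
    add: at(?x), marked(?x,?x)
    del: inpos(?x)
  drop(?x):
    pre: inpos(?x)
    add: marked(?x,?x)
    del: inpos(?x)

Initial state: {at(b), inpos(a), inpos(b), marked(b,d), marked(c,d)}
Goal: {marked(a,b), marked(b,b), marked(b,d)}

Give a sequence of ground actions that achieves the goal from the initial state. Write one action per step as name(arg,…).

grab(b,a); tag(b)

1. grab(b,a)  →  {inpos(b), marked(a,b), marked(b,d), marked(c,d)}
2. tag(b)  →  {at(b), marked(a,b), marked(b,b), marked(b,d), marked(c,d)}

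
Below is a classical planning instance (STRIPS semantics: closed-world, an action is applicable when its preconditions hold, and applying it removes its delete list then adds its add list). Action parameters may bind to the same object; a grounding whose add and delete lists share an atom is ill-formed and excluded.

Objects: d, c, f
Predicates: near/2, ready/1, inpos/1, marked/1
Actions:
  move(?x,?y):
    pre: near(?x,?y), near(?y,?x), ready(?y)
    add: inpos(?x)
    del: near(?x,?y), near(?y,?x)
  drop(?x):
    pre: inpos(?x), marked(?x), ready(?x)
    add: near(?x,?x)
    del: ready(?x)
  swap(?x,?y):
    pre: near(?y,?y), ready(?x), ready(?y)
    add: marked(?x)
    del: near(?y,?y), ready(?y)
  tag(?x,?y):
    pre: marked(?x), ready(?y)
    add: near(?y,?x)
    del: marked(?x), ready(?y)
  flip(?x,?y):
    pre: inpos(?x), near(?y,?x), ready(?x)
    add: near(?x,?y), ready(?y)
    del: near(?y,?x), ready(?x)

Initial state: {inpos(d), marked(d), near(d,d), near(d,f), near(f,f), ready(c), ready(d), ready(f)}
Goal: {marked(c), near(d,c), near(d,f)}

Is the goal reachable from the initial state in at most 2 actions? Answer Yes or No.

1. swap(c,f)  →  {inpos(d), marked(c), marked(d), near(d,d), near(d,f), ready(c), ready(d)}
2. tag(d,c)  →  {inpos(d), marked(c), near(c,d), near(d,d), near(d,f), ready(d)}
3. flip(d,c)  →  {inpos(d), marked(c), near(d,c), near(d,d), near(d,f), ready(c)}
optimal plan length = 3; 3 > 2

No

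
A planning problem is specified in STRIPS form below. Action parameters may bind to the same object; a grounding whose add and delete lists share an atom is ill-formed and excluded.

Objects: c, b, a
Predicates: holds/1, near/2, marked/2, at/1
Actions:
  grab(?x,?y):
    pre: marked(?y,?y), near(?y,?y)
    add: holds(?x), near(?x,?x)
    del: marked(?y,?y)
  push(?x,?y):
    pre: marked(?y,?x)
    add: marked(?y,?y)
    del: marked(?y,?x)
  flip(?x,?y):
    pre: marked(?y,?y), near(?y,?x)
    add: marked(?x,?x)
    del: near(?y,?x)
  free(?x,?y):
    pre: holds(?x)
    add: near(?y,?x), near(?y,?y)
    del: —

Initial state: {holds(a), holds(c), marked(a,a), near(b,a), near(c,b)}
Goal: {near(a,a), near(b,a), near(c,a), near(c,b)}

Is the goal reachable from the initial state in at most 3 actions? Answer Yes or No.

1. free(c,a)  →  {holds(a), holds(c), marked(a,a), near(a,a), near(a,c), near(b,a), near(c,b)}
2. free(a,c)  →  {holds(a), holds(c), marked(a,a), near(a,a), near(a,c), near(b,a), near(c,a), near(c,b), near(c,c)}
optimal plan length = 2; 2 ≤ 3

Yes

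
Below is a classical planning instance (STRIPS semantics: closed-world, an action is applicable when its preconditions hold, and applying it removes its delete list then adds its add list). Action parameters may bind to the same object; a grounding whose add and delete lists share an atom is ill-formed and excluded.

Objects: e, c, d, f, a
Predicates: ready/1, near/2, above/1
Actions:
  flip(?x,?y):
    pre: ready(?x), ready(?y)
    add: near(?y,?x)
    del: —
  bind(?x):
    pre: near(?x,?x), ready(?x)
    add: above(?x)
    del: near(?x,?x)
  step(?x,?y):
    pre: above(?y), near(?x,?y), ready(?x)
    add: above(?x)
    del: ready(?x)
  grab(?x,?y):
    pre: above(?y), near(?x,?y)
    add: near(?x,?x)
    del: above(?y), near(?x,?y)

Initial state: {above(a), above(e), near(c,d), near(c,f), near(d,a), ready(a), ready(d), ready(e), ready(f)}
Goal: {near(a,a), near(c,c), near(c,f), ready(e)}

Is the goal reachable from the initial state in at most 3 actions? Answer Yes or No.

1. flip(a,a)  →  {above(a), above(e), near(a,a), near(c,d), near(c,f), near(d,a), ready(a), ready(d), ready(e), ready(f)}
2. step(d,a)  →  {above(a), above(d), above(e), near(a,a), near(c,d), near(c,f), near(d,a), ready(a), ready(e), ready(f)}
3. grab(c,d)  →  {above(a), above(e), near(a,a), near(c,c), near(c,f), near(d,a), ready(a), ready(e), ready(f)}
optimal plan length = 3; 3 ≤ 3

Yes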